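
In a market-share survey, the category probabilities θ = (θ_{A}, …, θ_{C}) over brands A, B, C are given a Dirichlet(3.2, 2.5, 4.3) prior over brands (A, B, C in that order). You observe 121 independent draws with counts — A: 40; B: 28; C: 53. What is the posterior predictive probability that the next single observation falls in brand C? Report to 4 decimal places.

The Dirichlet prior is conjugate to the Multinomial likelihood: each posterior αⱼ = prior αⱼ + observed count nⱼ.
Posterior concentration: (43.2, 30.5, 57.3), total = 131.0.
P(next = C | data) = α_{C}/Σα = 0.4374.

0.4374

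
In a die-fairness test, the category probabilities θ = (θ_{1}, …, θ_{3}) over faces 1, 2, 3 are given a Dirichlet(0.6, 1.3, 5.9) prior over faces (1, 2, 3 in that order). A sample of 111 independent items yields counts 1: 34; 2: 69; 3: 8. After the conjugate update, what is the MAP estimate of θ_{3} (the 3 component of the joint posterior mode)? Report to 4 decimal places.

0.1114

The Dirichlet prior is conjugate to the Multinomial likelihood: each posterior αⱼ = prior αⱼ + observed count nⱼ.
Posterior concentration: (34.6, 70.3, 13.9), total = 118.8.
Joint mode component: (α_{3}−1)/(Σα−K) = 12.9/115.8 = 0.1114.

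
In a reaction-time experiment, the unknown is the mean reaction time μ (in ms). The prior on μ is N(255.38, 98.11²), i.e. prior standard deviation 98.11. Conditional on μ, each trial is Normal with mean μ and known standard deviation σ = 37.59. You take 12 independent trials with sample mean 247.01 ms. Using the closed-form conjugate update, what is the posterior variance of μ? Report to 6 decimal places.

116.327626

For Normal data with known variance σ², a Normal(μ₀, σ₀²) prior on μ is conjugate. Posterior precision = 1/σ₀² + n/σ²; posterior mean is the precision-weighted average of μ₀ and x̄.
σ₀² = 98.11² = 9625.5721, σ² = 37.59² = 1413.0081; σ² + n·σ₀² = 1413.0081 + 12·9625.5721 = 116919.8733.
Posterior precision = 1/σ₀² + n/σ² = 1/9625.5721 + 12/1413.0081 = (σ² + n·σ₀²)/(σ₀²σ²) = 116919.8733/(9625.5721·1413.0081); posterior variance σₙ² = σ₀²σ²/(σ² + n·σ₀²) = 9625.5721·1413.0081/116919.8733 = 116.327626.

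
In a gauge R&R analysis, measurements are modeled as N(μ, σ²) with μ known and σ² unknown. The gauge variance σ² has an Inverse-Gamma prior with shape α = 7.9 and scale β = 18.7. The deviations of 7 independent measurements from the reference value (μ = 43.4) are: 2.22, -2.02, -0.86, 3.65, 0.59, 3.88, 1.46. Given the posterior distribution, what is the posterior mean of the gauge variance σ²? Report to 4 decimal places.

3.7502

With known mean μ and an Inverse-Gamma(α, β) prior on σ², the Normal likelihood is conjugate: posterior is Inv-Gamma(α + n/2, β + Σ(xᵢ−μ)²/2).
Σ(xᵢ−μ)² = (2.22)² + (-2.02)² + (-0.86)² + (3.65)² + (0.59)² + (3.88)² + (1.46)² = 40.6050.
Posterior: Inv-Gamma(7.9 + 7/2, 18.7 + 40.6050/2) = Inv-Gamma(11.40, 39.00250).
E[σ²|data] = β/(α−1) = 39.00250/10.40 = 3.7502.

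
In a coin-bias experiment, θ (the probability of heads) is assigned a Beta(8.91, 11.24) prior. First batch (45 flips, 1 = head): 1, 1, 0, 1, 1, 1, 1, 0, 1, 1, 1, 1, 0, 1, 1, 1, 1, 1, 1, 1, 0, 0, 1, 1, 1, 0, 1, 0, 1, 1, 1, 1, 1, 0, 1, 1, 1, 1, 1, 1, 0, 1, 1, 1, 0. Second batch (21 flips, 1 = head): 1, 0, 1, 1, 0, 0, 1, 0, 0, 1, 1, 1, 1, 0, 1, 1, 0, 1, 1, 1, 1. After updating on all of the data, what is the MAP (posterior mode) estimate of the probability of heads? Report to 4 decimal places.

0.6763

The Beta prior is conjugate to a Binomial/Bernoulli likelihood; the update adds successes to α and failures to β.
After batch 1: Beta(8.91+35, 11.24+10) = Beta(43.91, 21.24).
After batch 2: Beta(43.91+14, 21.24+7) = Beta(57.91, 28.24).
Mode of Beta(a,b) for a,b>1 is (a−1)/(a+b−2) = 56.91/84.15 = 0.6763.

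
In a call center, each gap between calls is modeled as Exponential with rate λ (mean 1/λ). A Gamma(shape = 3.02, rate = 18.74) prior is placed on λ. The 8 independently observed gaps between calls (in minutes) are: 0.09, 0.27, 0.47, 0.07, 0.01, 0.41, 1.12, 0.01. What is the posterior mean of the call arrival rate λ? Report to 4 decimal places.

With a Gamma(shape α, rate β) prior on the exponential rate λ, the posterior after n observations with total T = Σxᵢ is Gamma(α+n, β+T).
Sum of observations T = 2.45 minutes; n = 8.
Posterior: Gamma(3.02+8, 18.74+2.45) = Gamma(11.02, 21.19).
Posterior mean of λ = α/β = 11.02/21.19 = 0.5201.

0.5201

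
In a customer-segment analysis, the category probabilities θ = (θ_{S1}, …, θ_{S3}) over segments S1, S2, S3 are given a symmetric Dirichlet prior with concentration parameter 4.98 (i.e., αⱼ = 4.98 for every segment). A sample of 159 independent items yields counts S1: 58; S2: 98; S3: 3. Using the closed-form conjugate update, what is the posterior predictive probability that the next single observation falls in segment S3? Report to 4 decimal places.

0.0459

The Dirichlet prior is conjugate to the Multinomial likelihood: each posterior αⱼ = prior αⱼ + observed count nⱼ.
Posterior concentration: (62.98, 102.98, 7.98), total = 173.94.
P(next = S3 | data) = α_{S3}/Σα = 0.0459.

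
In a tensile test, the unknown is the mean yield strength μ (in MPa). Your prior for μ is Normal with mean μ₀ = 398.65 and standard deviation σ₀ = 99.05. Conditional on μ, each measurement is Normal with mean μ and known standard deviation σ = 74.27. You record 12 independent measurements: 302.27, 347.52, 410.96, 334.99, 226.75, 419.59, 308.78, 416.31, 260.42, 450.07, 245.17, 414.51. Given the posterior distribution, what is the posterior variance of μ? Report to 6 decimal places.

For Normal data with known variance σ², a Normal(μ₀, σ₀²) prior on μ is conjugate. Posterior precision = 1/σ₀² + n/σ²; posterior mean is the precision-weighted average of μ₀ and x̄.
σ₀² = 99.05² = 9810.9025, σ² = 74.27² = 5516.0329; σ² + n·σ₀² = 5516.0329 + 12·9810.9025 = 123246.8629.
Posterior precision = 1/σ₀² + n/σ² = 1/9810.9025 + 12/5516.0329 = (σ² + n·σ₀²)/(σ₀²σ²) = 123246.8629/(9810.9025·5516.0329); posterior variance σₙ² = σ₀²σ²/(σ² + n·σ₀²) = 9810.9025·5516.0329/123246.8629 = 439.096458.

439.096458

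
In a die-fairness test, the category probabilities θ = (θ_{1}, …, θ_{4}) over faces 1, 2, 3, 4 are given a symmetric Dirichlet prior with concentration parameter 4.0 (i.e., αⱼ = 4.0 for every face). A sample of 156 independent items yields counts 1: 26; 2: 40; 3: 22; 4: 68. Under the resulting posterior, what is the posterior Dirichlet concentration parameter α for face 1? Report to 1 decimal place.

The Dirichlet prior is conjugate to the Multinomial likelihood: each posterior αⱼ = prior αⱼ + observed count nⱼ.
Posterior concentration: (30.0, 44.0, 26.0, 72.0), total = 172.0.
α_{1} = 4.0 + 26 = 30.0.

30.0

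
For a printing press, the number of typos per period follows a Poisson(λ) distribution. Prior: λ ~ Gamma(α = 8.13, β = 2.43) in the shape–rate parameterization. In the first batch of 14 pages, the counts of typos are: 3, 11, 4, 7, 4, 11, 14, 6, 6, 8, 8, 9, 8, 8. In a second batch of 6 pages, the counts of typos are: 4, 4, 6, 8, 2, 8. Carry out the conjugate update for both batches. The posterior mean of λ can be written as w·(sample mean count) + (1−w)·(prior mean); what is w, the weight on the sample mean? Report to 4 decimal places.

0.8917

With a Gamma(shape α, rate β) prior, the Poisson likelihood is conjugate: the posterior is Gamma(α + ΣXᵢ, β + n).
Total number of pages: n = 14 + 6 = 20.
Posterior mean = (α₀+S)/(β₀+n) = [n/(β₀+n)]·(S/n) + [β₀/(β₀+n)]·(α₀/β₀), so only n and β₀ enter the weight.
Weight on data w = n/(β₀+n) = 20/(2.43+20) = 20/22.43 = 0.8917.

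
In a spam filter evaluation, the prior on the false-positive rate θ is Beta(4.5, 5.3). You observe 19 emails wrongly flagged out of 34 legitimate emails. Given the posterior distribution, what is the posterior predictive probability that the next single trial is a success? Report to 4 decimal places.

0.5365

The Beta prior is conjugate to a Binomial/Bernoulli likelihood; the update adds successes to α and failures to β.
Posterior: Beta(α+k, β+n−k) = Beta(4.5+19, 5.3+15) = Beta(23.5, 20.3).
For a single future Bernoulli trial, P(success | data) = α/(α+β) = 0.5365.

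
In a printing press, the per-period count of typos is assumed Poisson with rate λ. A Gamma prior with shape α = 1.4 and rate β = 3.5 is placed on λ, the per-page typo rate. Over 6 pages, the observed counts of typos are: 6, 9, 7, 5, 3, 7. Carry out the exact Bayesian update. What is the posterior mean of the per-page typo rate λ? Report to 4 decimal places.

4.0421

With a Gamma(shape α, rate β) prior, the Poisson likelihood is conjugate: the posterior is Gamma(α + ΣXᵢ, β + n).
Sum of counts S = 37 over n = 6 pages.
Posterior: Gamma(α+S, β+n) = Gamma(1.4+37, 3.5+6) = Gamma(38.4, 9.5).
Posterior mean = α/β = 38.4/9.5 = 4.0421.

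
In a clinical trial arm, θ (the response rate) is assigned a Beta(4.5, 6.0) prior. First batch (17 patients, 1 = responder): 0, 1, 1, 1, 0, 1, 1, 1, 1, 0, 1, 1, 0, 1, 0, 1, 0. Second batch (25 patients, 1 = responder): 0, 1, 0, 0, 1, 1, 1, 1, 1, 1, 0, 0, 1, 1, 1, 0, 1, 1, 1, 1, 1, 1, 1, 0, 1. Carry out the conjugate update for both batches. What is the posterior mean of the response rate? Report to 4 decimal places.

The Beta prior is conjugate to a Binomial/Bernoulli likelihood; the update adds successes to α and failures to β.
After batch 1: Beta(4.5+11, 6.0+6) = Beta(15.5, 12.0).
After batch 2: Beta(15.5+18, 12.0+7) = Beta(33.5, 19.0).
Posterior mean = α/(α+β) = 33.5/52.5 = 0.6381.

0.6381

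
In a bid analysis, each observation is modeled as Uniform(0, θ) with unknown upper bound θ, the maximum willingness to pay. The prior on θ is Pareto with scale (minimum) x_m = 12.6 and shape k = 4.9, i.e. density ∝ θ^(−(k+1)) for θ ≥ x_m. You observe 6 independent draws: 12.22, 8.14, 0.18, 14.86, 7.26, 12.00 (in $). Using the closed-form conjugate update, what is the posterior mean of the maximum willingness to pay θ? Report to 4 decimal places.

A Pareto(scale x_m, shape k) prior on the upper bound θ of Uniform(0, θ) is conjugate: posterior is Pareto(max(x_m, max xᵢ), k + n).
Sample maximum = 14.86; prior scale x_m = 12.6 → posterior scale = max = 14.86.
Posterior shape = 4.9 + 6 = 10.9.
E[θ|data] = k·x_m/(k−1) = 10.9·14.86/9.9 = 16.3610.

16.3610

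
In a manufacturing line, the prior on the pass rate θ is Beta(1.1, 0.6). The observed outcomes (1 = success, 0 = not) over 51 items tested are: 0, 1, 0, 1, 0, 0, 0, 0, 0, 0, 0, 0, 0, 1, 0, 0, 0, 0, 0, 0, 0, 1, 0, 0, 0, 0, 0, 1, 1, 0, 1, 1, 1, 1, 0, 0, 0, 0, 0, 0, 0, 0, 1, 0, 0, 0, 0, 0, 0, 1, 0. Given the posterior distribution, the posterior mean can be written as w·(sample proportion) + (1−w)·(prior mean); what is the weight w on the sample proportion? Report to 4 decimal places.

The Beta prior is conjugate to a Binomial/Bernoulli likelihood; the update adds successes to α and failures to β.
Posterior mean = (α₀+k)/(α₀+β₀+n) = [n/(α₀+β₀+n)]·(k/n) + [(α₀+β₀)/(α₀+β₀+n)]·α₀/(α₀+β₀), so only n and the prior enter the weight.
The weight on the data is w = n/(α₀+β₀+n) = 51/(1.1+0.6+51) = 51/52.7 = 0.9677.

0.9677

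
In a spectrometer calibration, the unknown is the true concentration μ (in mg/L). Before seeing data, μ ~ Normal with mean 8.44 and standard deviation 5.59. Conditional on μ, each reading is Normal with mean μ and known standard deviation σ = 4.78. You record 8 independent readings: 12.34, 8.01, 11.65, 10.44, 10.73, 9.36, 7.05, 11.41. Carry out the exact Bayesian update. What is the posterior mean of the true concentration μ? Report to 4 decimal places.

9.9827

For Normal data with known variance σ², a Normal(μ₀, σ₀²) prior on μ is conjugate. Posterior precision = 1/σ₀² + n/σ²; posterior mean is the precision-weighted average of μ₀ and x̄.
Σxᵢ = 12.34 + 8.01 + 11.65 + 10.44 + 10.73 + 9.36 + 7.05 + 11.41 = 80.99, so n·x̄ = 80.99.
σ₀² = 5.59² = 31.2481, σ² = 4.78² = 22.8484; σ² + n·σ₀² = 22.8484 + 8·31.2481 = 272.8332.
Posterior mean = (μ₀/σ₀² + n·x̄/σ²)/(1/σ₀² + n/σ²) = (σ²·μ₀ + σ₀²·n·x̄)/(σ² + n·σ₀²) = (22.8484·8.44 + 31.2481·80.99)/272.8332 = 2723.624115/272.8332 = 9.9827.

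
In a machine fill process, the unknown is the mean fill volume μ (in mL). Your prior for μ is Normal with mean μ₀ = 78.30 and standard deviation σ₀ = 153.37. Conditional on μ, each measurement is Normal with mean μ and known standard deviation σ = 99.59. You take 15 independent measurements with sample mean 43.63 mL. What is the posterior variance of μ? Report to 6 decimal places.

643.132805

For Normal data with known variance σ², a Normal(μ₀, σ₀²) prior on μ is conjugate. Posterior precision = 1/σ₀² + n/σ²; posterior mean is the precision-weighted average of μ₀ and x̄.
σ₀² = 153.37² = 23522.3569, σ² = 99.59² = 9918.1681; σ² + n·σ₀² = 9918.1681 + 15·23522.3569 = 362753.5216.
Posterior precision = 1/σ₀² + n/σ² = 1/23522.3569 + 15/9918.1681 = (σ² + n·σ₀²)/(σ₀²σ²) = 362753.5216/(23522.3569·9918.1681); posterior variance σₙ² = σ₀²σ²/(σ² + n·σ₀²) = 23522.3569·9918.1681/362753.5216 = 643.132805.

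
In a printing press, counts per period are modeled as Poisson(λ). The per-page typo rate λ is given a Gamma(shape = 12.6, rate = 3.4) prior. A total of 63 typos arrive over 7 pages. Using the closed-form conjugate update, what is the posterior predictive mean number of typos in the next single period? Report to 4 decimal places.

With a Gamma(shape α, rate β) prior, the Poisson likelihood is conjugate: the posterior is Gamma(α + ΣXᵢ, β + n).
Posterior: Gamma(α+S, β+n) = Gamma(12.6+63, 3.4+7) = Gamma(75.6, 10.4).
The predictive distribution for one future period is NegBinom with mean α/β = 7.2692.

7.2692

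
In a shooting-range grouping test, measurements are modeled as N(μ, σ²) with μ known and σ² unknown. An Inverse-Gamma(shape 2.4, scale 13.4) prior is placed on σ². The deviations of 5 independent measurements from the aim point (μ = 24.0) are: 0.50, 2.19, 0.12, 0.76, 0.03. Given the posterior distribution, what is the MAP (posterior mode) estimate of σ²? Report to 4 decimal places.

2.7491

With known mean μ and an Inverse-Gamma(α, β) prior on σ², the Normal likelihood is conjugate: posterior is Inv-Gamma(α + n/2, β + Σ(xᵢ−μ)²/2).
Σ(xᵢ−μ)² = (0.50)² + (2.19)² + (0.12)² + (0.76)² + (0.03)² = 5.6390.
Posterior: Inv-Gamma(2.4 + 5/2, 13.4 + 5.6390/2) = Inv-Gamma(4.90, 16.21950).
Mode = β/(α+1) = 16.21950/5.90 = 2.7491.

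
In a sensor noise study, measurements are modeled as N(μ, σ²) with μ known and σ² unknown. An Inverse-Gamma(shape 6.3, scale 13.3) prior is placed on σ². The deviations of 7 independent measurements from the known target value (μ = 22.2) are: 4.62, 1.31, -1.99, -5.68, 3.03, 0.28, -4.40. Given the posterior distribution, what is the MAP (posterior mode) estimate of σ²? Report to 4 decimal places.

5.3010

With known mean μ and an Inverse-Gamma(α, β) prior on σ², the Normal likelihood is conjugate: posterior is Inv-Gamma(α + n/2, β + Σ(xᵢ−μ)²/2).
Σ(xᵢ−μ)² = (4.62)² + (1.31)² + (-1.99)² + (-5.68)² + (3.03)² + (0.28)² + (-4.40)² = 87.9023.
Posterior: Inv-Gamma(6.3 + 7/2, 13.3 + 87.9023/2) = Inv-Gamma(9.80, 57.25115).
Mode = β/(α+1) = 57.25115/10.80 = 5.3010.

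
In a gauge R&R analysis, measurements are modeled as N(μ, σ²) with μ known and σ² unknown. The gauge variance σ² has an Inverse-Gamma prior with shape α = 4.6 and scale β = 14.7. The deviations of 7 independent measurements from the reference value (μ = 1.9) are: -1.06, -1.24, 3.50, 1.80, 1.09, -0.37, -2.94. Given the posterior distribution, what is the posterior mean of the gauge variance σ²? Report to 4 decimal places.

With known mean μ and an Inverse-Gamma(α, β) prior on σ², the Normal likelihood is conjugate: posterior is Inv-Gamma(α + n/2, β + Σ(xᵢ−μ)²/2).
Σ(xᵢ−μ)² = (-1.06)² + (-1.24)² + (3.50)² + (1.80)² + (1.09)² + (-0.37)² + (-2.94)² = 28.1198.
Posterior: Inv-Gamma(4.6 + 7/2, 14.7 + 28.1198/2) = Inv-Gamma(8.10, 28.75990).
E[σ²|data] = β/(α−1) = 28.75990/7.10 = 4.0507.

4.0507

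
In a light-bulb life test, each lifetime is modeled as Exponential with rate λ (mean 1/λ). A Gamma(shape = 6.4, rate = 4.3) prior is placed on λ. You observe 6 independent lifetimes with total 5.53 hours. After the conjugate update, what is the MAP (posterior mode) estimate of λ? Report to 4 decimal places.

1.1597

With a Gamma(shape α, rate β) prior on the exponential rate λ, the posterior after n observations with total T = Σxᵢ is Gamma(α+n, β+T).
Posterior: Gamma(6.4+6, 4.3+5.53) = Gamma(12.4, 9.83).
Mode = (α−1)/β = 1.1597.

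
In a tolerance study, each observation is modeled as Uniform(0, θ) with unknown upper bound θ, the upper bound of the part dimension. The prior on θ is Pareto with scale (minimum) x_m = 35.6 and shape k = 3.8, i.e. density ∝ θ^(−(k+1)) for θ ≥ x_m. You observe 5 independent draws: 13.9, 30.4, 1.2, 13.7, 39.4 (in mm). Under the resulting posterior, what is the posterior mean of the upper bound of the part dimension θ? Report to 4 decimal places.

44.4513

A Pareto(scale x_m, shape k) prior on the upper bound θ of Uniform(0, θ) is conjugate: posterior is Pareto(max(x_m, max xᵢ), k + n).
Sample maximum = 39.4; prior scale x_m = 35.6 → posterior scale = max = 39.4.
Posterior shape = 3.8 + 5 = 8.8.
E[θ|data] = k·x_m/(k−1) = 8.8·39.4/7.8 = 44.4513.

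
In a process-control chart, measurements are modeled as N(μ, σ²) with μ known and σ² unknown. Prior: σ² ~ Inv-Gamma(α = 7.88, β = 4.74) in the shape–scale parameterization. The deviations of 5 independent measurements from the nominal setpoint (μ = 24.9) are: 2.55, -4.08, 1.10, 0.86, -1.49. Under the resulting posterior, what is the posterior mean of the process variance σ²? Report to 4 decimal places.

With known mean μ and an Inverse-Gamma(α, β) prior on σ², the Normal likelihood is conjugate: posterior is Inv-Gamma(α + n/2, β + Σ(xᵢ−μ)²/2).
Σ(xᵢ−μ)² = (2.55)² + (-4.08)² + (1.10)² + (0.86)² + (-1.49)² = 27.3186.
Posterior: Inv-Gamma(7.88 + 5/2, 4.74 + 27.3186/2) = Inv-Gamma(10.38, 18.39930).
E[σ²|data] = β/(α−1) = 18.39930/9.38 = 1.9615.

1.9615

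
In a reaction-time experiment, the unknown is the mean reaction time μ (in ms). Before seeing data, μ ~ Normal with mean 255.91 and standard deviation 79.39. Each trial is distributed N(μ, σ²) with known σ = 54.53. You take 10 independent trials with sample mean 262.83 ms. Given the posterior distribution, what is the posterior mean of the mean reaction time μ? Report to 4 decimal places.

262.5182

For Normal data with known variance σ², a Normal(μ₀, σ₀²) prior on μ is conjugate. Posterior precision = 1/σ₀² + n/σ²; posterior mean is the precision-weighted average of μ₀ and x̄.
n·x̄ = 10·262.83 = 2628.3.
σ₀² = 79.39² = 6302.7721, σ² = 54.53² = 2973.5209; σ² + n·σ₀² = 2973.5209 + 10·6302.7721 = 66001.2419.
Posterior mean = (μ₀/σ₀² + n·x̄/σ²)/(1/σ₀² + n/σ²) = (σ²·μ₀ + σ₀²·n·x̄)/(σ² + n·σ₀²) = (2973.5209·255.91 + 6302.7721·2628.3)/66001.2419 = 17326529.643949/66001.2419 = 262.5182.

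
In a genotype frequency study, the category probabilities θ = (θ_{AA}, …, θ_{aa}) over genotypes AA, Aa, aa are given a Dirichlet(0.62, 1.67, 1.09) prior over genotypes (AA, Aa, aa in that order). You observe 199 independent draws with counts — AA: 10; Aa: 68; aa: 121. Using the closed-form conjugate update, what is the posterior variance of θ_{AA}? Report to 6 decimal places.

The Dirichlet prior is conjugate to the Multinomial likelihood: each posterior αⱼ = prior αⱼ + observed count nⱼ.
Posterior concentration: (10.62, 69.67, 122.09), total = 202.38.
Var[θ_j] = α_j(Σα−α_j)/((Σα)²(Σα+1)) = 10.62·191.76/(202.38²·203.38) = 0.000244.

0.000244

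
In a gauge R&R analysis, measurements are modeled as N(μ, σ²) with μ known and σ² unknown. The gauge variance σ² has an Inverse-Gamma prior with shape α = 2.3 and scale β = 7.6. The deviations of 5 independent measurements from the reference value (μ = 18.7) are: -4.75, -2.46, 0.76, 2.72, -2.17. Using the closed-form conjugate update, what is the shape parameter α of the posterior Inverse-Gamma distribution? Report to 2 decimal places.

With known mean μ and an Inverse-Gamma(α, β) prior on σ², the Normal likelihood is conjugate: posterior is Inv-Gamma(α + n/2, β + Σ(xᵢ−μ)²/2).
Σ(xᵢ−μ)² = (-4.75)² + (-2.46)² + (0.76)² + (2.72)² + (-2.17)² = 41.2990.
Posterior: Inv-Gamma(2.3 + 5/2, 7.6 + 41.2990/2) = Inv-Gamma(4.80, 28.24950).
Posterior α = 4.80.

4.80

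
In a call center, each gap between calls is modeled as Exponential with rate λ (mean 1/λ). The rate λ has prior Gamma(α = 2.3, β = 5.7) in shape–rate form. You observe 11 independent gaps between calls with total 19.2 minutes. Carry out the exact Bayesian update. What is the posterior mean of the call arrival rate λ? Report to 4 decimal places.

With a Gamma(shape α, rate β) prior on the exponential rate λ, the posterior after n observations with total T = Σxᵢ is Gamma(α+n, β+T).
Posterior: Gamma(2.3+11, 5.7+19.2) = Gamma(13.3, 24.9).
Posterior mean of λ = α/β = 13.3/24.9 = 0.5341.

0.5341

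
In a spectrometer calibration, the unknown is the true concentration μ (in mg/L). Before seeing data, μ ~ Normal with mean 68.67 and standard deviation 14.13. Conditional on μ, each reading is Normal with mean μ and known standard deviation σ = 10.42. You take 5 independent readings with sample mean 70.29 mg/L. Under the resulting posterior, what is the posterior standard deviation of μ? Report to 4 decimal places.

For Normal data with known variance σ², a Normal(μ₀, σ₀²) prior on μ is conjugate. Posterior precision = 1/σ₀² + n/σ²; posterior mean is the precision-weighted average of μ₀ and x̄.
σ₀² = 14.13² = 199.6569, σ² = 10.42² = 108.5764; σ² + n·σ₀² = 108.5764 + 5·199.6569 = 1106.8609.
Posterior precision = 1/σ₀² + n/σ² = 1/199.6569 + 5/108.5764 = (σ² + n·σ₀²)/(σ₀²σ²) = 1106.8609/(199.6569·108.5764); posterior variance σₙ² = σ₀²σ²/(σ² + n·σ₀²) = 199.6569·108.5764/1106.8609 = 19.585142.
Posterior SD = √σₙ² = √(199.6569·108.5764/1106.8609) = 4.4255.

4.4255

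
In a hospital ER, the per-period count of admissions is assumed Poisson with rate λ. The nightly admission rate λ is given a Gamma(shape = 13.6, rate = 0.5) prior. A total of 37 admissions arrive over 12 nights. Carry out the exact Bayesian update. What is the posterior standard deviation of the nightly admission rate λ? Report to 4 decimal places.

With a Gamma(shape α, rate β) prior, the Poisson likelihood is conjugate: the posterior is Gamma(α + ΣXᵢ, β + n).
Posterior: Gamma(α+S, β+n) = Gamma(13.6+37, 0.5+12) = Gamma(50.6, 12.5).
SD = √α/β = √50.6/12.5 = 0.5691.

0.5691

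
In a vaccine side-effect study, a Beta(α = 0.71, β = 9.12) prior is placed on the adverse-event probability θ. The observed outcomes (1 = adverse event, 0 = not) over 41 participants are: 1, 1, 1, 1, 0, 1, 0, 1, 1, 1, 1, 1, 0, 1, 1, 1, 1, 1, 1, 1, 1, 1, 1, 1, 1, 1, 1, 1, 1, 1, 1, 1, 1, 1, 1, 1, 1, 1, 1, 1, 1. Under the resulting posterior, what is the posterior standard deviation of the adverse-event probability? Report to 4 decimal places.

0.0592

The Beta prior is conjugate to a Binomial/Bernoulli likelihood; the update adds successes to α and failures to β.
Posterior: Beta(α+k, β+n−k) = Beta(0.71+38, 9.12+3) = Beta(38.71, 12.12).
Var = αβ/((α+β)²(α+β+1)) = 38.71·12.12/(50.83²·51.83) = 0.00350352; SD = √0.00350352 = 0.0592.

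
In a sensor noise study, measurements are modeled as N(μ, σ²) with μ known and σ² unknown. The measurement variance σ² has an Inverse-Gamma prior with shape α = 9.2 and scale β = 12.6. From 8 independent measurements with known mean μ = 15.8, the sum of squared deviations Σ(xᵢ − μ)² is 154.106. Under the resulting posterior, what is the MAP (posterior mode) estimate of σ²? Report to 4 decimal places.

6.3136

With known mean μ and an Inverse-Gamma(α, β) prior on σ², the Normal likelihood is conjugate: posterior is Inv-Gamma(α + n/2, β + Σ(xᵢ−μ)²/2).
Posterior: Inv-Gamma(9.2 + 8/2, 12.6 + 154.106/2) = Inv-Gamma(13.20, 89.6530).
Mode = β/(α+1) = 89.6530/14.20 = 6.3136.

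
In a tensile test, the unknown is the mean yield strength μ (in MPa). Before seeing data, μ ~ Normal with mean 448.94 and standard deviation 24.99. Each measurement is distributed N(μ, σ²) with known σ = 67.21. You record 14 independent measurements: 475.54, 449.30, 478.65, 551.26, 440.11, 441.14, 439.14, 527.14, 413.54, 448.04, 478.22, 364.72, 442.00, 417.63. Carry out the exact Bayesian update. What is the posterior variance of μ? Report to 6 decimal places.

212.740759

For Normal data with known variance σ², a Normal(μ₀, σ₀²) prior on μ is conjugate. Posterior precision = 1/σ₀² + n/σ²; posterior mean is the precision-weighted average of μ₀ and x̄.
σ₀² = 24.99² = 624.5001, σ² = 67.21² = 4517.1841; σ² + n·σ₀² = 4517.1841 + 14·624.5001 = 13260.1855.
Posterior precision = 1/σ₀² + n/σ² = 1/624.5001 + 14/4517.1841 = (σ² + n·σ₀²)/(σ₀²σ²) = 13260.1855/(624.5001·4517.1841); posterior variance σₙ² = σ₀²σ²/(σ² + n·σ₀²) = 624.5001·4517.1841/13260.1855 = 212.740759.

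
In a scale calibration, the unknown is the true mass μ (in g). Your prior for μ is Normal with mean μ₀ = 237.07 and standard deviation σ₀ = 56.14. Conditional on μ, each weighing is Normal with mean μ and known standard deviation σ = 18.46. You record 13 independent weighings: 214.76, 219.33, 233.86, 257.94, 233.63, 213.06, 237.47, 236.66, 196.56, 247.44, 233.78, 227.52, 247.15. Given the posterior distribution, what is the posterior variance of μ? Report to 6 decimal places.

25.996979

For Normal data with known variance σ², a Normal(μ₀, σ₀²) prior on μ is conjugate. Posterior precision = 1/σ₀² + n/σ²; posterior mean is the precision-weighted average of μ₀ and x̄.
σ₀² = 56.14² = 3151.6996, σ² = 18.46² = 340.7716; σ² + n·σ₀² = 340.7716 + 13·3151.6996 = 41312.8664.
Posterior precision = 1/σ₀² + n/σ² = 1/3151.6996 + 13/340.7716 = (σ² + n·σ₀²)/(σ₀²σ²) = 41312.8664/(3151.6996·340.7716); posterior variance σₙ² = σ₀²σ²/(σ² + n·σ₀²) = 3151.6996·340.7716/41312.8664 = 25.996979.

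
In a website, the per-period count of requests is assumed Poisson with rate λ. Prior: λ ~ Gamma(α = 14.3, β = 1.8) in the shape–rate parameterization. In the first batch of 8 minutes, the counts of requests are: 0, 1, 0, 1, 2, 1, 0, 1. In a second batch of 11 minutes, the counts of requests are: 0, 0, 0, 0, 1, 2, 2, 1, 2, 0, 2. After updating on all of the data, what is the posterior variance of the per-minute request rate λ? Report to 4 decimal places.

With a Gamma(shape α, rate β) prior, the Poisson likelihood is conjugate: the posterior is Gamma(α + ΣXᵢ, β + n).
Batch 1: sum of counts S = 6 over n = 8 minutes.
After batch 1: Gamma(α+S, β+n) = Gamma(14.3+6, 1.8+8) = Gamma(20.3, 9.8).
Batch 2: sum of counts S = 10 over n = 11 minutes.
After batch 2: Gamma(α+S, β+n) = Gamma(20.3+10, 9.8+11) = Gamma(30.3, 20.8).
Var = α/β² = 30.3/20.8² = 0.0700.

0.0700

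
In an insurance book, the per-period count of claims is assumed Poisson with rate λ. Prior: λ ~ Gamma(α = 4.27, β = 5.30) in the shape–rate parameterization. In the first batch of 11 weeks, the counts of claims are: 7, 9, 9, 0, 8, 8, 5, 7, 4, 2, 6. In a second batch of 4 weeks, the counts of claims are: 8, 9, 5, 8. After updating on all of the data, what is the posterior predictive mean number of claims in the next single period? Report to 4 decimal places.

With a Gamma(shape α, rate β) prior, the Poisson likelihood is conjugate: the posterior is Gamma(α + ΣXᵢ, β + n).
Batch 1: sum of counts S = 65 over n = 11 weeks.
After batch 1: Gamma(α+S, β+n) = Gamma(4.27+65, 5.30+11) = Gamma(69.27, 16.30).
Batch 2: sum of counts S = 30 over n = 4 weeks.
After batch 2: Gamma(α+S, β+n) = Gamma(69.27+30, 16.30+4) = Gamma(99.27, 20.30).
The predictive distribution for one future period is NegBinom with mean α/β = 4.8901.

4.8901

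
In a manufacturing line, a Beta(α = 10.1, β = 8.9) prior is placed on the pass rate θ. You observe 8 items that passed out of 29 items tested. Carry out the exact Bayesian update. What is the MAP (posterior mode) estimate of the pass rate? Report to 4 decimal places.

0.3717

The Beta prior is conjugate to a Binomial/Bernoulli likelihood; the update adds successes to α and failures to β.
Posterior: Beta(α+k, β+n−k) = Beta(10.1+8, 8.9+21) = Beta(18.1, 29.9).
Mode of Beta(a,b) for a,b>1 is (a−1)/(a+b−2) = 17.1/46.0 = 0.3717.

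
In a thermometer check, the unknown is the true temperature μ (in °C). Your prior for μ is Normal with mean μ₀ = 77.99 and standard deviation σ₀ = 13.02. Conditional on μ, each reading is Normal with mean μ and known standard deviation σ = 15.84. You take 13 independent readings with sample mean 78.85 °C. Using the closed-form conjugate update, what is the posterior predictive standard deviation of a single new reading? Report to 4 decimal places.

16.3778

For Normal data with known variance σ², a Normal(μ₀, σ₀²) prior on μ is conjugate. Posterior precision = 1/σ₀² + n/σ²; posterior mean is the precision-weighted average of μ₀ and x̄.
σ₀² = 13.02² = 169.5204, σ² = 15.84² = 250.9056; σ² + n·σ₀² = 250.9056 + 13·169.5204 = 2454.6708.
Posterior precision = 1/σ₀² + n/σ² = 1/169.5204 + 13/250.9056 = (σ² + n·σ₀²)/(σ₀²σ²) = 2454.6708/(169.5204·250.9056); posterior variance σₙ² = σ₀²σ²/(σ² + n·σ₀²) = 169.5204·250.9056/2454.6708 = 17.327626.
Predictive variance for one new observation = σₙ² + σ² = 169.5204·250.9056/2454.6708 + 250.9056 = σ²·(σ₀² + 2454.6708)/2454.6708 = 250.9056·2624.1912/2454.6708 = 268.233226; SD = √(250.9056·2624.1912/2454.6708) = 16.3778.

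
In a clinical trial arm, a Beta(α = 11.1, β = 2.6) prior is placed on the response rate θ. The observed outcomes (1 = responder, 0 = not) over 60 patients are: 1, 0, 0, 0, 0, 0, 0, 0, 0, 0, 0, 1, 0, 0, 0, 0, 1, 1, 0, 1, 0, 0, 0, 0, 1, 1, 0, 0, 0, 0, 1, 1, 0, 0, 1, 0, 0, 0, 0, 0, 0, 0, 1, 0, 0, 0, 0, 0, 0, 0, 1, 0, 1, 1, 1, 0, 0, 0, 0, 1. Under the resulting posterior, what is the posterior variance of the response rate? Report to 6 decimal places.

0.003112

The Beta prior is conjugate to a Binomial/Bernoulli likelihood; the update adds successes to α and failures to β.
Posterior: Beta(α+k, β+n−k) = Beta(11.1+16, 2.6+44) = Beta(27.1, 46.6).
Var = αβ/((α+β)²(α+β+1)) = 27.1·46.6/(73.7²·74.7) = 0.003112.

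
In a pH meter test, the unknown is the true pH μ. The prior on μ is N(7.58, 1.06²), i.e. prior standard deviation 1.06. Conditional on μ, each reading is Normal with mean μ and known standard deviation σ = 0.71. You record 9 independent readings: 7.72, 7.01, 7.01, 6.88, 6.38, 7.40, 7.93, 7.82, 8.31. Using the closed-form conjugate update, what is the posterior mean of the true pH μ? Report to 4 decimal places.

7.3937

For Normal data with known variance σ², a Normal(μ₀, σ₀²) prior on μ is conjugate. Posterior precision = 1/σ₀² + n/σ²; posterior mean is the precision-weighted average of μ₀ and x̄.
Σxᵢ = 7.72 + 7.01 + 7.01 + 6.88 + 6.38 + 7.40 + 7.93 + 7.82 + 8.31 = 66.46, so n·x̄ = 66.46.
σ₀² = 1.06² = 1.1236, σ² = 0.71² = 0.5041; σ² + n·σ₀² = 0.5041 + 9·1.1236 = 10.6165.
Posterior mean = (μ₀/σ₀² + n·x̄/σ²)/(1/σ₀² + n/σ²) = (σ²·μ₀ + σ₀²·n·x̄)/(σ² + n·σ₀²) = (0.5041·7.58 + 1.1236·66.46)/10.6165 = 78.495534/10.6165 = 7.3937.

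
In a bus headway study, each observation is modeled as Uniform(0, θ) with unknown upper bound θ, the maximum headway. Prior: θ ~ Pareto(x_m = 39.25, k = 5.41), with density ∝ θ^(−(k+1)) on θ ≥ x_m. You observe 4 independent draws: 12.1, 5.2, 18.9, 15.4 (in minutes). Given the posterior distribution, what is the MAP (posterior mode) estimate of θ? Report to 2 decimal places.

39.25

A Pareto(scale x_m, shape k) prior on the upper bound θ of Uniform(0, θ) is conjugate: posterior is Pareto(max(x_m, max xᵢ), k + n).
Sample maximum = 18.9; prior scale x_m = 39.25 → posterior scale = max = 39.25.
Posterior shape = 5.41 + 4 = 9.41.
The Pareto density is decreasing on [x_m, ∞), so the mode is x_m = 39.25.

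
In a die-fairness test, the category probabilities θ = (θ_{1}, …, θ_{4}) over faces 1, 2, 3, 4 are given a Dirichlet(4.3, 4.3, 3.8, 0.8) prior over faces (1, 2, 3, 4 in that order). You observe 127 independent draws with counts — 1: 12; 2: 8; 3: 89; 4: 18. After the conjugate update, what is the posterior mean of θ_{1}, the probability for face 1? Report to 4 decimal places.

The Dirichlet prior is conjugate to the Multinomial likelihood: each posterior αⱼ = prior αⱼ + observed count nⱼ.
Posterior concentration: (16.3, 12.3, 92.8, 18.8), total = 140.2.
E[θ_{1}|data] = α_{1}/Σα = 16.3/140.2 = 0.1163.

0.1163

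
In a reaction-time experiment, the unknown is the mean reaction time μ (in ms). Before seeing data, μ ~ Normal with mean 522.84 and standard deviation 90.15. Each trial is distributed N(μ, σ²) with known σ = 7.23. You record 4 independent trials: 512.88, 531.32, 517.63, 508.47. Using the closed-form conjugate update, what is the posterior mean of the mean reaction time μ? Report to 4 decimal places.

For Normal data with known variance σ², a Normal(μ₀, σ₀²) prior on μ is conjugate. Posterior precision = 1/σ₀² + n/σ²; posterior mean is the precision-weighted average of μ₀ and x̄.
Σxᵢ = 512.88 + 531.32 + 517.63 + 508.47 = 2070.3, so n·x̄ = 2070.3.
σ₀² = 90.15² = 8127.0225, σ² = 7.23² = 52.2729; σ² + n·σ₀² = 52.2729 + 4·8127.0225 = 32560.3629.
Posterior mean = (μ₀/σ₀² + n·x̄/σ²)/(1/σ₀² + n/σ²) = (σ²·μ₀ + σ₀²·n·x̄)/(σ² + n·σ₀²) = (52.2729·522.84 + 8127.0225·2070.3)/32560.3629 = 16852705.044786/32560.3629 = 517.5835.

517.5835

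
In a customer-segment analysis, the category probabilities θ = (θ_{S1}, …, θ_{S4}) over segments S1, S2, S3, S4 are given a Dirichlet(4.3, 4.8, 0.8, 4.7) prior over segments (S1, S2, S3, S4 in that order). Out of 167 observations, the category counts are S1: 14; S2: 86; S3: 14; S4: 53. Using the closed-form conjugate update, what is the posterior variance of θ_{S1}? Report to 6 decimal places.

0.000496

The Dirichlet prior is conjugate to the Multinomial likelihood: each posterior αⱼ = prior αⱼ + observed count nⱼ.
Posterior concentration: (18.3, 90.8, 14.8, 57.7), total = 181.6.
Var[θ_j] = α_j(Σα−α_j)/((Σα)²(Σα+1)) = 18.3·163.3/(181.6²·182.6) = 0.000496.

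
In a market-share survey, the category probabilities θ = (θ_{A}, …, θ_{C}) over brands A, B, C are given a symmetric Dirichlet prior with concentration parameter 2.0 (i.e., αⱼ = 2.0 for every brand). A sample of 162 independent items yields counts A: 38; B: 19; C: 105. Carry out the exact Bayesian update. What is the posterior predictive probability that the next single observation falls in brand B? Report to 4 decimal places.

0.1250

The Dirichlet prior is conjugate to the Multinomial likelihood: each posterior αⱼ = prior αⱼ + observed count nⱼ.
Posterior concentration: (40.0, 21.0, 107.0), total = 168.0.
P(next = B | data) = α_{B}/Σα = 0.1250.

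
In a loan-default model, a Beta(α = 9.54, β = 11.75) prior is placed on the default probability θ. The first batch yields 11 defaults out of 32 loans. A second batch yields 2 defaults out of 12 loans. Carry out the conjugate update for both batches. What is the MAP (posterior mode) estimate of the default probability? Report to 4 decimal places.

0.3403

The Beta prior is conjugate to a Binomial/Bernoulli likelihood; the update adds successes to α and failures to β.
After batch 1: Beta(9.54+11, 11.75+21) = Beta(20.54, 32.75).
After batch 2: Beta(20.54+2, 32.75+10) = Beta(22.54, 42.75).
Mode of Beta(a,b) for a,b>1 is (a−1)/(a+b−2) = 21.54/63.29 = 0.3403.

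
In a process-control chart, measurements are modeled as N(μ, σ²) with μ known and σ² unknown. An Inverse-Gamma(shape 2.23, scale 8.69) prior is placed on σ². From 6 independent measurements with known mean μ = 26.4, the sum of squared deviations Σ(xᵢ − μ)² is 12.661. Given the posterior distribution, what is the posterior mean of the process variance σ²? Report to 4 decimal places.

3.5509

With known mean μ and an Inverse-Gamma(α, β) prior on σ², the Normal likelihood is conjugate: posterior is Inv-Gamma(α + n/2, β + Σ(xᵢ−μ)²/2).
Posterior: Inv-Gamma(2.23 + 6/2, 8.69 + 12.661/2) = Inv-Gamma(5.23, 15.0205).
E[σ²|data] = β/(α−1) = 15.0205/4.23 = 3.5509.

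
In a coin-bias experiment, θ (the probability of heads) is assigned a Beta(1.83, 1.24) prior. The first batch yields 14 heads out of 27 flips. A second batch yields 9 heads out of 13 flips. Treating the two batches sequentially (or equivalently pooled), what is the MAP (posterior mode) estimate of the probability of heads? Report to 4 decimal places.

0.5802

The Beta prior is conjugate to a Binomial/Bernoulli likelihood; the update adds successes to α and failures to β.
After batch 1: Beta(1.83+14, 1.24+13) = Beta(15.83, 14.24).
After batch 2: Beta(15.83+9, 14.24+4) = Beta(24.83, 18.24).
Mode of Beta(a,b) for a,b>1 is (a−1)/(a+b−2) = 23.83/41.07 = 0.5802.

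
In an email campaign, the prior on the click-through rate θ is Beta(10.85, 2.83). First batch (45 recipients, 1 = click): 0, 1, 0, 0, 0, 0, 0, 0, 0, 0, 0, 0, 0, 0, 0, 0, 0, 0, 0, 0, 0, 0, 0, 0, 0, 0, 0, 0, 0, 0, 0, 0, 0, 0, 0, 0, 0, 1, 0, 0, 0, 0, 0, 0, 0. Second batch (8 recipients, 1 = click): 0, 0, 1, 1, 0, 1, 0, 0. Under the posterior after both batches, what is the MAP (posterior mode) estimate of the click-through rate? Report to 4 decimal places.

The Beta prior is conjugate to a Binomial/Bernoulli likelihood; the update adds successes to α and failures to β.
After batch 1: Beta(10.85+2, 2.83+43) = Beta(12.85, 45.83).
After batch 2: Beta(12.85+3, 45.83+5) = Beta(15.85, 50.83).
Mode of Beta(a,b) for a,b>1 is (a−1)/(a+b−2) = 14.85/64.68 = 0.2296.

0.2296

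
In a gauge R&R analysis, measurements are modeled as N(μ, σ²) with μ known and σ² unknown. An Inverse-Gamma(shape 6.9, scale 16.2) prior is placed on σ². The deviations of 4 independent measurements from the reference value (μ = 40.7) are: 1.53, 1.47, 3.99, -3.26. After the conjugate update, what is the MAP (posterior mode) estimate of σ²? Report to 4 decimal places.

3.2045

With known mean μ and an Inverse-Gamma(α, β) prior on σ², the Normal likelihood is conjugate: posterior is Inv-Gamma(α + n/2, β + Σ(xᵢ−μ)²/2).
Σ(xᵢ−μ)² = (1.53)² + (1.47)² + (3.99)² + (-3.26)² = 31.0495.
Posterior: Inv-Gamma(6.9 + 4/2, 16.2 + 31.0495/2) = Inv-Gamma(8.90, 31.72475).
Mode = β/(α+1) = 31.72475/9.90 = 3.2045.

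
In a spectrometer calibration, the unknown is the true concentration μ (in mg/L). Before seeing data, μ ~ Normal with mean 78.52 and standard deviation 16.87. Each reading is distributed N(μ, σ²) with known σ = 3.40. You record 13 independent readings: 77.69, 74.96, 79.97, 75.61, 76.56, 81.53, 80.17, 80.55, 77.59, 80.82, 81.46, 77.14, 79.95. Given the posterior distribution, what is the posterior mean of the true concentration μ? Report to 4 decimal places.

78.7685

For Normal data with known variance σ², a Normal(μ₀, σ₀²) prior on μ is conjugate. Posterior precision = 1/σ₀² + n/σ²; posterior mean is the precision-weighted average of μ₀ and x̄.
Σxᵢ = 77.69 + 74.96 + 79.97 + 75.61 + 76.56 + 81.53 + 80.17 + 80.55 + 77.59 + 80.82 + 81.46 + 77.14 + 79.95 = 1024, so n·x̄ = 1024.
σ₀² = 16.87² = 284.5969, σ² = 3.40² = 11.56; σ² + n·σ₀² = 11.56 + 13·284.5969 = 3711.3197.
Posterior mean = (μ₀/σ₀² + n·x̄/σ²)/(1/σ₀² + n/σ²) = (σ²·μ₀ + σ₀²·n·x̄)/(σ² + n·σ₀²) = (11.56·78.52 + 284.5969·1024)/3711.3197 = 292334.9168/3711.3197 = 78.7685.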